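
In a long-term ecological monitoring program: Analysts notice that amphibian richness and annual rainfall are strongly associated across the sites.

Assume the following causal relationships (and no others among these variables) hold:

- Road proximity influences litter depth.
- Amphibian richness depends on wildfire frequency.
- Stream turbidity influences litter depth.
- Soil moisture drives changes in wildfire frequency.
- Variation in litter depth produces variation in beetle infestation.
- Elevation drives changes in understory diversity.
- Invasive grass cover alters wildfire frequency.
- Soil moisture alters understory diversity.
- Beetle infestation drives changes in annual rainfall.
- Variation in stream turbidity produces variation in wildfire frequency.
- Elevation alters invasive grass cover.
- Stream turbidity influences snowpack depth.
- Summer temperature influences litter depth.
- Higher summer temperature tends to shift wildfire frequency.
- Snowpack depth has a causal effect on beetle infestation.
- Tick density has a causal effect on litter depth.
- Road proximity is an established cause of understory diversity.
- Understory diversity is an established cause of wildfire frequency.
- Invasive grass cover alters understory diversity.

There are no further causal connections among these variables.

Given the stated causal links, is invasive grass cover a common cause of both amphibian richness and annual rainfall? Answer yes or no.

Invasive grass cover has no stated causal path to annual rainfall. A confounder must cause both variables, so invasive grass cover does not qualify.

no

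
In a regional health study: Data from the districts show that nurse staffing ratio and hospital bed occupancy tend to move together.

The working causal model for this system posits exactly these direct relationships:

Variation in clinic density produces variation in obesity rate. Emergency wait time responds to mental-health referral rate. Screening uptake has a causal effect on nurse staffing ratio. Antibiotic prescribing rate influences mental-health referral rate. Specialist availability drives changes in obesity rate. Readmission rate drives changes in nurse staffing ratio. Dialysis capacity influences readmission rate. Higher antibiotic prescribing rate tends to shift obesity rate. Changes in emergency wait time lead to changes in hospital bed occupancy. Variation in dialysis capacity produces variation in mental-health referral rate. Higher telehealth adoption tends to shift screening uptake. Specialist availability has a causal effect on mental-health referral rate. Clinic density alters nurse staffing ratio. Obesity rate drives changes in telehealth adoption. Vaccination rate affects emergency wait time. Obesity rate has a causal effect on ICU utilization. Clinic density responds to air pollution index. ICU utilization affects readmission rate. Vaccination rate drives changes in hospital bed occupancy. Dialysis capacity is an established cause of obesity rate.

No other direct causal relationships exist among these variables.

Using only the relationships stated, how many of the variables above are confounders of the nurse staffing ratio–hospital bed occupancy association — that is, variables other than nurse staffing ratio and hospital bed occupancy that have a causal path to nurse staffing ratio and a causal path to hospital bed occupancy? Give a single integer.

The common causes are: antibiotic prescribing rate (to nurse staffing ratio via antibiotic prescribing rate → obesity rate → ICU utilization → readmission rate → nurse staffing ratio; to hospital bed occupancy via antibiotic prescribing rate → mental-health referral rate → emergency wait time → hospital bed occupancy); dialysis capacity (to nurse staffing ratio via dialysis capacity → readmission rate → nurse staffing ratio; to hospital bed occupancy via dialysis capacity → mental-health referral rate → emergency wait time → hospital bed occupancy); specialist availability (to nurse staffing ratio via specialist availability → obesity rate → ICU utilization → readmission rate → nurse staffing ratio; to hospital bed occupancy via specialist availability → mental-health referral rate → emergency wait time → hospital bed occupancy).
Every other variable lacks a causal path to at least one of nurse staffing ratio and hospital bed occupancy.

3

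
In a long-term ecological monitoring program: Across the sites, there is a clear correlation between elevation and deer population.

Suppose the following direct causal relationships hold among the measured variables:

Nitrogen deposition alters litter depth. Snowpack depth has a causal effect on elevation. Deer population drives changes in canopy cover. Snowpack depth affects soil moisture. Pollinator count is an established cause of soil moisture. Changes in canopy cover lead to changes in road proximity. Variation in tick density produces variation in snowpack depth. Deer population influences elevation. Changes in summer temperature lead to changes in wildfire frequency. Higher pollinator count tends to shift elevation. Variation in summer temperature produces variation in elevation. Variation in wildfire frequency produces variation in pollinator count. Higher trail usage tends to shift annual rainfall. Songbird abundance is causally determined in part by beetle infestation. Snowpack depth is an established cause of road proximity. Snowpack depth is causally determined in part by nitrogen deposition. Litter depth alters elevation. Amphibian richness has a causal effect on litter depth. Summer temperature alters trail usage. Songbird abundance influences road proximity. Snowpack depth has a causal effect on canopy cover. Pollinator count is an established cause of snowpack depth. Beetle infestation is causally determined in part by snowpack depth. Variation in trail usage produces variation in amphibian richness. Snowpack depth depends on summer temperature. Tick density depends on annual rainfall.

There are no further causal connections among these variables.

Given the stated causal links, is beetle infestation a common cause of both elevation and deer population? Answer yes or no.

no

Beetle infestation has no stated causal path to either elevation or deer population. A confounder must cause both variables, so beetle infestation does not qualify.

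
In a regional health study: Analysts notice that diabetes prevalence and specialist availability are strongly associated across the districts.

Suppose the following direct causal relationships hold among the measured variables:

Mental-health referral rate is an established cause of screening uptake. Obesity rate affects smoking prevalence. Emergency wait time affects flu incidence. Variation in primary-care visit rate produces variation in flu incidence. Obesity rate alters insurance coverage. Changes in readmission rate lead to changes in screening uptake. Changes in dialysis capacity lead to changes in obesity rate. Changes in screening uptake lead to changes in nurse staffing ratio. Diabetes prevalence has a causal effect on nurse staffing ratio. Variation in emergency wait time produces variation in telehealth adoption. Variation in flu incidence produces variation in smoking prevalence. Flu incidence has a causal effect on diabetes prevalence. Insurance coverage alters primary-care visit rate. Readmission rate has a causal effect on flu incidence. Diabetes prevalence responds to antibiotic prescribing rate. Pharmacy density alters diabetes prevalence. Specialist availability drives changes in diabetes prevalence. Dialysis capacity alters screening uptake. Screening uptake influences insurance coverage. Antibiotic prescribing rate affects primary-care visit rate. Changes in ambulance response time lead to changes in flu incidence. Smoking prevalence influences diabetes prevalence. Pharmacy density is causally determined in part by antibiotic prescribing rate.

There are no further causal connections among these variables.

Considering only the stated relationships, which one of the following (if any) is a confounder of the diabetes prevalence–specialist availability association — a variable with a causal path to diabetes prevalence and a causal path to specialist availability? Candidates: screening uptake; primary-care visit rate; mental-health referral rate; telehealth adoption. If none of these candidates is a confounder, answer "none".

None of the listed candidates has causal paths to both diabetes prevalence and specialist availability in the stated relationships, so none is a common cause.

none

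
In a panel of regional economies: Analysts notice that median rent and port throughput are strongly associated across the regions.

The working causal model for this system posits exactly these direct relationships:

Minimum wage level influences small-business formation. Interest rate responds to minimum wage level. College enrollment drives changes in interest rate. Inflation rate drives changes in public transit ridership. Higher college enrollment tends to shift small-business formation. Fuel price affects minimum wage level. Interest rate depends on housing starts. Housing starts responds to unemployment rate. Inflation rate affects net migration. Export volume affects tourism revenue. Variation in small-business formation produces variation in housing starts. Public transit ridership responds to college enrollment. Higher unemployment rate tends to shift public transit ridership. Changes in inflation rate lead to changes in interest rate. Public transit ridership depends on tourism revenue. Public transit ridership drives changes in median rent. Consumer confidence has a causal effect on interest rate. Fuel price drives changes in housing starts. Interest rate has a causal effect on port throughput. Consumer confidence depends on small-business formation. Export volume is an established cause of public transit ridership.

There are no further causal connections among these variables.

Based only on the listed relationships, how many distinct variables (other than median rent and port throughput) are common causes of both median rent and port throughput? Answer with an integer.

The common causes are: college enrollment (to median rent via college enrollment → public transit ridership → median rent; to port throughput via college enrollment → interest rate → port throughput); inflation rate (to median rent via inflation rate → public transit ridership → median rent; to port throughput via inflation rate → interest rate → port throughput); unemployment rate (to median rent via unemployment rate → public transit ridership → median rent; to port throughput via unemployment rate → housing starts → interest rate → port throughput).
Every other variable lacks a causal path to at least one of median rent and port throughput.

3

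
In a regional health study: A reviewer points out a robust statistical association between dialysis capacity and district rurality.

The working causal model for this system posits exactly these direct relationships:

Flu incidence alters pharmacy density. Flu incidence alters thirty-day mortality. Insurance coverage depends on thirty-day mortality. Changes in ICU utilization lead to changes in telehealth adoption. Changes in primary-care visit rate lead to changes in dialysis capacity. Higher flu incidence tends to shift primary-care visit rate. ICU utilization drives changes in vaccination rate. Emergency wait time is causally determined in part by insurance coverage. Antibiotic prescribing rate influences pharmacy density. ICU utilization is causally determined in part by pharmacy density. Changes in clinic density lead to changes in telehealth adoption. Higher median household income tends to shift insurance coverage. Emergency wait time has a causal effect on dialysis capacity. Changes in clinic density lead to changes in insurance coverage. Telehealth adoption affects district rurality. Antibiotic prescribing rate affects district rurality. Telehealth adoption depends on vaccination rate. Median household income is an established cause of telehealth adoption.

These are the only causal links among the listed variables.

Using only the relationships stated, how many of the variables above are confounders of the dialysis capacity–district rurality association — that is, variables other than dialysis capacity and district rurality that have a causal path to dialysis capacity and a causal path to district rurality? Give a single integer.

3

The common causes are: clinic density (to dialysis capacity via clinic density → insurance coverage → emergency wait time → dialysis capacity; to district rurality via clinic density → telehealth adoption → district rurality); flu incidence (to dialysis capacity via flu incidence → primary-care visit rate → dialysis capacity; to district rurality via flu incidence → pharmacy density → ICU utilization → telehealth adoption → district rurality); median household income (to dialysis capacity via median household income → insurance coverage → emergency wait time → dialysis capacity; to district rurality via median household income → telehealth adoption → district rurality).
Every other variable lacks a causal path to at least one of dialysis capacity and district rurality.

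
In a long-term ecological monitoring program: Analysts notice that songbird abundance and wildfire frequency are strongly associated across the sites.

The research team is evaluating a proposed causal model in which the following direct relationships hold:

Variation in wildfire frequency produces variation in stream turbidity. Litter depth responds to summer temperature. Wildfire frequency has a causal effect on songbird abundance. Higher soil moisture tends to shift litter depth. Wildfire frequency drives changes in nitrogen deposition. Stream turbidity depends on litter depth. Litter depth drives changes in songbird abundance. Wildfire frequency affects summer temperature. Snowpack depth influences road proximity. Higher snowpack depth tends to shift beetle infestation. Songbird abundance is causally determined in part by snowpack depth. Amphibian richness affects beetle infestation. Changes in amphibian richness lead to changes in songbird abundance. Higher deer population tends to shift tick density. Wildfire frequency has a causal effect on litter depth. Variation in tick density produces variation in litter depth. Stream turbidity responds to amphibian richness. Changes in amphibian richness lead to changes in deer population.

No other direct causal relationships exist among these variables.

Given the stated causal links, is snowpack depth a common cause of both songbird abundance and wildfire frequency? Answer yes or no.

no

Snowpack depth has no stated causal path to wildfire frequency. A confounder must cause both variables, so snowpack depth does not qualify.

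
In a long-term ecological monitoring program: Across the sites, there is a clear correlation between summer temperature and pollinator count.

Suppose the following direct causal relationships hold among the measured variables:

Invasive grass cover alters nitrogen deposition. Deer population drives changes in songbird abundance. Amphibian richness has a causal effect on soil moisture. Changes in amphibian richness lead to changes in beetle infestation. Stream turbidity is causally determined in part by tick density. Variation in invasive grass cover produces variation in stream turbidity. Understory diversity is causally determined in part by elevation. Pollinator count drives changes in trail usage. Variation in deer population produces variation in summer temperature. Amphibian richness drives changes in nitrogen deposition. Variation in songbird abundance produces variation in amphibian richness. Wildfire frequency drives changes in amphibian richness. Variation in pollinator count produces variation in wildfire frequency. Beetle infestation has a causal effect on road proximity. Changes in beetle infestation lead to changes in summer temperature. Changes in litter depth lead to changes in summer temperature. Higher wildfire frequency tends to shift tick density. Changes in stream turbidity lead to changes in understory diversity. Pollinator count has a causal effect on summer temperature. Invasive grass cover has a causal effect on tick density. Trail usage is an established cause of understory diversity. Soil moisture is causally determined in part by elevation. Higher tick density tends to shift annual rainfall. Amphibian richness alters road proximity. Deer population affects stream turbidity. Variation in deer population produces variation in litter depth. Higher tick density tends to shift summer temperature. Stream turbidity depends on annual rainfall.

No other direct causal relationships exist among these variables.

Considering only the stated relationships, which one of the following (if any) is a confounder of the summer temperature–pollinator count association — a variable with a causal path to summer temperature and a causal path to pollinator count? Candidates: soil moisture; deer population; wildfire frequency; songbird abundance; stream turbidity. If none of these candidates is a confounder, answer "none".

None of the listed candidates has causal paths to both summer temperature and pollinator count in the stated relationships, so none is a common cause.

none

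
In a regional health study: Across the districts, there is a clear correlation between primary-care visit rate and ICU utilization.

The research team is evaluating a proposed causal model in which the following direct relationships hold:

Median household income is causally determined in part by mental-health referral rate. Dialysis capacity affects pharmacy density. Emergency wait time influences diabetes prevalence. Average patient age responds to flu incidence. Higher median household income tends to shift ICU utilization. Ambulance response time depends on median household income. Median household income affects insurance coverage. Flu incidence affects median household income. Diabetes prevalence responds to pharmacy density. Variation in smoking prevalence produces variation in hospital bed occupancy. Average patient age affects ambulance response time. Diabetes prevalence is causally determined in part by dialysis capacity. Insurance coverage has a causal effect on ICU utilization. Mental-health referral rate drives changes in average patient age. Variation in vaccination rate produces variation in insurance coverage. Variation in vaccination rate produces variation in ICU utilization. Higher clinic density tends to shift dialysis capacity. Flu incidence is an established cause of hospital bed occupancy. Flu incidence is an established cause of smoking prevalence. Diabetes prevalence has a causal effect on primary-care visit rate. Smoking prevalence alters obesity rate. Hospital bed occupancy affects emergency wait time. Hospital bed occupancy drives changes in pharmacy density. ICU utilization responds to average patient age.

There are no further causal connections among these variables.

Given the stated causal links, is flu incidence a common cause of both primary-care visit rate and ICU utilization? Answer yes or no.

yes

Flu incidence has a causal path to primary-care visit rate (flu incidence → hospital bed occupancy → pharmacy density → diabetes prevalence → primary-care visit rate) and to ICU utilization (flu incidence → average patient age → ICU utilization), so it is a common cause of both — a confounder.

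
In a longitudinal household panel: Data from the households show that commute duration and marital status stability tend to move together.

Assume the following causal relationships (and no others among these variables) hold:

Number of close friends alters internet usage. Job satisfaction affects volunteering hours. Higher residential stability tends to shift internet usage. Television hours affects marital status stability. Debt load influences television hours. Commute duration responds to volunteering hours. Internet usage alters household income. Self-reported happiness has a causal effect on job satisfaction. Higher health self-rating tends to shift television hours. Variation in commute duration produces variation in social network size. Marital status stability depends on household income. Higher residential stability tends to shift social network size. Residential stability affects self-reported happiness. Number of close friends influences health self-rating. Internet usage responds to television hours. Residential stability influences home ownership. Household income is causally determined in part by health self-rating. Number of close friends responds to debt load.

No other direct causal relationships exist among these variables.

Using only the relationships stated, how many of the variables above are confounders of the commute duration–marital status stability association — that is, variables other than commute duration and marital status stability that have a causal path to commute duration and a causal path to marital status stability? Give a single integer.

1

The common causes are: residential stability (to commute duration via residential stability → self-reported happiness → job satisfaction → volunteering hours → commute duration; to marital status stability via residential stability → internet usage → household income → marital status stability).
Every other variable lacks a causal path to at least one of commute duration and marital status stability.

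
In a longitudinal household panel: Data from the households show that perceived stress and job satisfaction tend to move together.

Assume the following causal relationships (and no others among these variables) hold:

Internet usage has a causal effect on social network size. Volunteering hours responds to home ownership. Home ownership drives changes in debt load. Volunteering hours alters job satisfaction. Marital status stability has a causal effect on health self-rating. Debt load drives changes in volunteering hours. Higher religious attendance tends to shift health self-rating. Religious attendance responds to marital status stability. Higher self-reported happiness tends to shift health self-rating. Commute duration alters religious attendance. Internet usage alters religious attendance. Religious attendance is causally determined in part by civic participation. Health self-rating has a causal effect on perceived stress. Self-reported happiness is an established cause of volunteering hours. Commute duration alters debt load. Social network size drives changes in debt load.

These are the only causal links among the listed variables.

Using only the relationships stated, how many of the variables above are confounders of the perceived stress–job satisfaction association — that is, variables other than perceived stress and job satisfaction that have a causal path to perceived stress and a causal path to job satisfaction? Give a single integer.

The common causes are: commute duration (to perceived stress via commute duration → religious attendance → health self-rating → perceived stress; to job satisfaction via commute duration → debt load → volunteering hours → job satisfaction); internet usage (to perceived stress via internet usage → religious attendance → health self-rating → perceived stress; to job satisfaction via internet usage → social network size → debt load → volunteering hours → job satisfaction); self-reported happiness (to perceived stress via self-reported happiness → health self-rating → perceived stress; to job satisfaction via self-reported happiness → volunteering hours → job satisfaction).
Every other variable lacks a causal path to at least one of perceived stress and job satisfaction.

3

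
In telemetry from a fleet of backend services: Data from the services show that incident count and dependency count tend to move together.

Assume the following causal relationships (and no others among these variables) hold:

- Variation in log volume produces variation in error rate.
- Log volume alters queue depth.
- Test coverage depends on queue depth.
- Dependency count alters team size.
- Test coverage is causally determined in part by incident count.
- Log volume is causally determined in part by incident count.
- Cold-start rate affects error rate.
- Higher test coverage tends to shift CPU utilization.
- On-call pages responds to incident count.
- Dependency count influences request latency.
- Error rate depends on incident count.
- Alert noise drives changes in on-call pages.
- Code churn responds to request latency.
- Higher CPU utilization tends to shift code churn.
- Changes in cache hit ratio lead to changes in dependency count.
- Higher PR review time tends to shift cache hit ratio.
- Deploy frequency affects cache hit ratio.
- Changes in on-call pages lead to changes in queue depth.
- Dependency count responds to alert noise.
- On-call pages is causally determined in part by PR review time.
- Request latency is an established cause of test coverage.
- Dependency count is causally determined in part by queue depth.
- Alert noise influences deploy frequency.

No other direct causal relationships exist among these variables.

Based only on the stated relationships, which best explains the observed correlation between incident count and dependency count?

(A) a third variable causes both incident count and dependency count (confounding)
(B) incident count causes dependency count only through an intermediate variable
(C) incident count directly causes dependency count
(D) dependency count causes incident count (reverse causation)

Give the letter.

Incident count reaches dependency count through incident count → on-call pages → queue depth → dependency count — an indirect causal chain with no direct incident count → dependency count link. No variable causes both incident count and dependency count, so confounding is ruled out; the effect is mediated.

B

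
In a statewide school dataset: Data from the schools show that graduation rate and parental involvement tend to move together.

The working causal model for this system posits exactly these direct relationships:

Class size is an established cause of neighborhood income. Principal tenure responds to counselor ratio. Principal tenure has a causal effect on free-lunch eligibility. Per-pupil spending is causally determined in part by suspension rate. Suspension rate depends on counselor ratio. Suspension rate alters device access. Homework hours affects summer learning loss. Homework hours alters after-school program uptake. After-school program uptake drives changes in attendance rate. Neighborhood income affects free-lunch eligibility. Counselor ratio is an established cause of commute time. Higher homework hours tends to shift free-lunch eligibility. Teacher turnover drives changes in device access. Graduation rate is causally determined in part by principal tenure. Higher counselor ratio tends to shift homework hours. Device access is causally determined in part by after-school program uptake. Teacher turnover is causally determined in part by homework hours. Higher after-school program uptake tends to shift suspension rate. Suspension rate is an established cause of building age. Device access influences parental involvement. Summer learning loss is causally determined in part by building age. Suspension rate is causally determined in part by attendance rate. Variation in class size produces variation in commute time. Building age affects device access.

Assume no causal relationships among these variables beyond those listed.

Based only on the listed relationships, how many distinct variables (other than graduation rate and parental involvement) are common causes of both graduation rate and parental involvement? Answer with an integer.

1

The common causes are: counselor ratio (to graduation rate via counselor ratio → principal tenure → graduation rate; to parental involvement via counselor ratio → suspension rate → device access → parental involvement).
Every other variable lacks a causal path to at least one of graduation rate and parental involvement.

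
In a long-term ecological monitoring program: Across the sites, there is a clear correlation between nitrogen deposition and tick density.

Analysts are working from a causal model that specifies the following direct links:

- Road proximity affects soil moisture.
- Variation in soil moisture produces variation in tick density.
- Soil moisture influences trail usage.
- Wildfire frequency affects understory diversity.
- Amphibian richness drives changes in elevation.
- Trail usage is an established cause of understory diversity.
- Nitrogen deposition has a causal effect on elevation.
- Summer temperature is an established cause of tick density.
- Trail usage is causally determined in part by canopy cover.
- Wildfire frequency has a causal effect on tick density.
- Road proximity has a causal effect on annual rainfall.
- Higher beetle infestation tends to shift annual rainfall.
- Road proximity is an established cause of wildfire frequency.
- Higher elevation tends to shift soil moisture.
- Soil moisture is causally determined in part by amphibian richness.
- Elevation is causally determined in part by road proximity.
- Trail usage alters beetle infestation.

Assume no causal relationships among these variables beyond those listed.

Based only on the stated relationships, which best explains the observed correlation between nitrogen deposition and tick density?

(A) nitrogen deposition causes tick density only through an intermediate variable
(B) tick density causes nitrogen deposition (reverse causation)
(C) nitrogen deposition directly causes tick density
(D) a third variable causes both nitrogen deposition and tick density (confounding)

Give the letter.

A

Nitrogen deposition reaches tick density through nitrogen deposition → elevation → soil moisture → tick density — an indirect causal chain with no direct nitrogen deposition → tick density link. No variable causes both nitrogen deposition and tick density, so confounding is ruled out; the effect is mediated.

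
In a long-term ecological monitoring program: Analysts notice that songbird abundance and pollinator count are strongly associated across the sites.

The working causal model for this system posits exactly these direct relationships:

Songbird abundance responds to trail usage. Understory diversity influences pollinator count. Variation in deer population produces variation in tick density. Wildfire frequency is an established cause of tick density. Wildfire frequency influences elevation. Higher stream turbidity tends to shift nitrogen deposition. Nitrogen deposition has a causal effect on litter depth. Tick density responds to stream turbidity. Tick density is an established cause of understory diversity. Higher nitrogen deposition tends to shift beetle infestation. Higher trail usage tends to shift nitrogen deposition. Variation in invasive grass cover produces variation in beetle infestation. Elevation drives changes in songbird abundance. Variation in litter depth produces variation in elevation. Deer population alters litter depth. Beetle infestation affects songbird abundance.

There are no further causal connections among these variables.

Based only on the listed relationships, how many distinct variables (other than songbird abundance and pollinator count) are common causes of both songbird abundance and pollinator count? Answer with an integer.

The common causes are: deer population (to songbird abundance via deer population → litter depth → elevation → songbird abundance; to pollinator count via deer population → tick density → understory diversity → pollinator count); stream turbidity (to songbird abundance via stream turbidity → nitrogen deposition → beetle infestation → songbird abundance; to pollinator count via stream turbidity → tick density → understory diversity → pollinator count); wildfire frequency (to songbird abundance via wildfire frequency → elevation → songbird abundance; to pollinator count via wildfire frequency → tick density → understory diversity → pollinator count).
Every other variable lacks a causal path to at least one of songbird abundance and pollinator count.

3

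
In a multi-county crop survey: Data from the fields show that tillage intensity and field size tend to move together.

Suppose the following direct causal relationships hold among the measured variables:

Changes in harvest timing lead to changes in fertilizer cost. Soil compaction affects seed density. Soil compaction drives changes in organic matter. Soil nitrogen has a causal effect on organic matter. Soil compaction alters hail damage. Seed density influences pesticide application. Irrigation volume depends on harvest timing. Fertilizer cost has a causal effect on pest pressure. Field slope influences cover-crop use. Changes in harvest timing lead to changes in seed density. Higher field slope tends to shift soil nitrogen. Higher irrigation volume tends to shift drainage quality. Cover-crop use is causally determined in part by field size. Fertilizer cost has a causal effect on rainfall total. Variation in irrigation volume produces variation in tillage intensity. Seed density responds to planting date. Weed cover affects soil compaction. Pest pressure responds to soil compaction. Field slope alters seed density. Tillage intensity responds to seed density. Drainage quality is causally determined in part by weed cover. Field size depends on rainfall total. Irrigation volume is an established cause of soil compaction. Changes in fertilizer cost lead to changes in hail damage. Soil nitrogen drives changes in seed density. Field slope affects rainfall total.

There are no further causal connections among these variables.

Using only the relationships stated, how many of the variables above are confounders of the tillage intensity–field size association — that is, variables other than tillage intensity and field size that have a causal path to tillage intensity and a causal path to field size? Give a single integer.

The common causes are: field slope (to tillage intensity via field slope → seed density → tillage intensity; to field size via field slope → rainfall total → field size); harvest timing (to tillage intensity via harvest timing → seed density → tillage intensity; to field size via harvest timing → fertilizer cost → rainfall total → field size).
Every other variable lacks a causal path to at least one of tillage intensity and field size.

2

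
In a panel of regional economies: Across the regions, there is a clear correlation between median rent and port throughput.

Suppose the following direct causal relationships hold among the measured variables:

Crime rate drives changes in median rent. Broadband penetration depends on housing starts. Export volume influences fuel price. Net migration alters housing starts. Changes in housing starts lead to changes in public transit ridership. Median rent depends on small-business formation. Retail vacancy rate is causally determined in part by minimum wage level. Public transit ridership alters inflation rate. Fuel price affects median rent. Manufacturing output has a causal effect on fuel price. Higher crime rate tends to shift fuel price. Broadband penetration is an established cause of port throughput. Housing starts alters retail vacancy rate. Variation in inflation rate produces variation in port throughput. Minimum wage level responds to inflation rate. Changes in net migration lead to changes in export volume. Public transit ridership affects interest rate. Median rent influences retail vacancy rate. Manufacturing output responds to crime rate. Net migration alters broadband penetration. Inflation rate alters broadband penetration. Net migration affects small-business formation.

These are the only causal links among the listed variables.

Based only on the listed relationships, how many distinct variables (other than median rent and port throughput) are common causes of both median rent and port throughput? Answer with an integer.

The common causes are: net migration (to median rent via net migration → small-business formation → median rent; to port throughput via net migration → broadband penetration → port throughput).
Every other variable lacks a causal path to at least one of median rent and port throughput.

1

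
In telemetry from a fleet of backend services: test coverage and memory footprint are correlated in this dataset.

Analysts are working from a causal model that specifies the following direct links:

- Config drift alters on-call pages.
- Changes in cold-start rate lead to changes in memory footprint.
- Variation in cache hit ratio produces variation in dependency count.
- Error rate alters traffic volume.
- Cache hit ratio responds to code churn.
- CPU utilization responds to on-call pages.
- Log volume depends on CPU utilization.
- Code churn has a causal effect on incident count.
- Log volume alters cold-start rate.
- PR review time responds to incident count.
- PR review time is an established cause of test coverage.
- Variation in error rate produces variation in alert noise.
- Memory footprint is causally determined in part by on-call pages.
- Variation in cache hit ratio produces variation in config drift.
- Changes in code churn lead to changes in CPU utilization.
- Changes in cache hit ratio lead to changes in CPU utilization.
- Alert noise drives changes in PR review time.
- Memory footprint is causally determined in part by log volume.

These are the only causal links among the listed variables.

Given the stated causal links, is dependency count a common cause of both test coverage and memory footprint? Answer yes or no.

no

Dependency count has no stated causal path to either test coverage or memory footprint. A confounder must cause both variables, so dependency count does not qualify.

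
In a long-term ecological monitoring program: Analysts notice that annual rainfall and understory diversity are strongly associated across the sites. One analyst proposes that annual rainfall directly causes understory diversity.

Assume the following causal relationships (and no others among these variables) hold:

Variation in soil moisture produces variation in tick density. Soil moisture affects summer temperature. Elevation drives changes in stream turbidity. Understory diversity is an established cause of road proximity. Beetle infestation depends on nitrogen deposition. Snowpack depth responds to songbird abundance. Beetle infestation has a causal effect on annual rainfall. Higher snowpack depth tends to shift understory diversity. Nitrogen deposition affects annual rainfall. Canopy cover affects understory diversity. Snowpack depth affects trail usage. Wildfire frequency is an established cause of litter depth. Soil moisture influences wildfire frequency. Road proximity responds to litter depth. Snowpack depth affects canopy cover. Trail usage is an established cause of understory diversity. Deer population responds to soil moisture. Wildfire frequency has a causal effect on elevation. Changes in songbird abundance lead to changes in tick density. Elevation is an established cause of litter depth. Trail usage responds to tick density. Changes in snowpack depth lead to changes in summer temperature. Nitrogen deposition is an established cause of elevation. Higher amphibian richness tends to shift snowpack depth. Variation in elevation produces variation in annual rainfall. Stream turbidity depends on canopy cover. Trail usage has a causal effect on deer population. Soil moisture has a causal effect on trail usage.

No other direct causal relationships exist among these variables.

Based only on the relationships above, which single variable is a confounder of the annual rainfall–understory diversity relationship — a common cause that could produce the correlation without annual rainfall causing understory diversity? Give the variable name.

soil moisture

Soil moisture has a causal path to annual rainfall (soil moisture → wildfire frequency → elevation → annual rainfall) and a separate causal path to understory diversity (soil moisture → trail usage → understory diversity), so it is a common cause of both.
No stated relationship gives annual rainfall a causal route to understory diversity, so the correlation is explained by the shared upstream cause rather than a direct effect.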